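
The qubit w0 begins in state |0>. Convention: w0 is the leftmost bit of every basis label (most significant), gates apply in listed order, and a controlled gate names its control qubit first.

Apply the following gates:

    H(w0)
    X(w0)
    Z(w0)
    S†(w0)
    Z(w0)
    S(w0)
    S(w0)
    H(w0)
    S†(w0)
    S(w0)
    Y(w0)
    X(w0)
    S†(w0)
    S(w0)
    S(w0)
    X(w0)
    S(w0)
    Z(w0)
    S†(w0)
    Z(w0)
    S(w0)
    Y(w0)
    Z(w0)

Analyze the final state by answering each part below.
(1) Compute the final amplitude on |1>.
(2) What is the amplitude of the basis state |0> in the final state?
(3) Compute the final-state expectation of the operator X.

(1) The final state's coefficient on |1> equals -1/2 - I/2.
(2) |0> carries amplitude -1/2 + I/2 in the final state.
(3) In the final state, X has expectation 0.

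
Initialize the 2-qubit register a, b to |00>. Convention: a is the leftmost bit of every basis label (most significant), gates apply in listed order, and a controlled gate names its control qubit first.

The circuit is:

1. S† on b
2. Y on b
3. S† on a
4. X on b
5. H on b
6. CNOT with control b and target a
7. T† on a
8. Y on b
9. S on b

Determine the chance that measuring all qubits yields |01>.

A full measurement returns |01> with probability 1/2.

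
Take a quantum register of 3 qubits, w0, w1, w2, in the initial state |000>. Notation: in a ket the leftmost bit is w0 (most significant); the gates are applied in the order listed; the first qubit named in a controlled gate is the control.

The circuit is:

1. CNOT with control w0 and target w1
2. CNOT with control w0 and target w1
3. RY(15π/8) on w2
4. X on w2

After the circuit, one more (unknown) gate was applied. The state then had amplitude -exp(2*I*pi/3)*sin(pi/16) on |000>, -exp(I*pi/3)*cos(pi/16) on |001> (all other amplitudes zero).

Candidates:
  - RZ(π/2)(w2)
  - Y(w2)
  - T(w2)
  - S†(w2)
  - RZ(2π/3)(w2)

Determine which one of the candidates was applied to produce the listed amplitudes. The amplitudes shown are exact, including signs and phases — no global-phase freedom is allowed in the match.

The applied gate was RZ(2π/3)(w2). Key observation: steps 1-2 multiply out to the identity, so the circuit reduces to the remaining gates.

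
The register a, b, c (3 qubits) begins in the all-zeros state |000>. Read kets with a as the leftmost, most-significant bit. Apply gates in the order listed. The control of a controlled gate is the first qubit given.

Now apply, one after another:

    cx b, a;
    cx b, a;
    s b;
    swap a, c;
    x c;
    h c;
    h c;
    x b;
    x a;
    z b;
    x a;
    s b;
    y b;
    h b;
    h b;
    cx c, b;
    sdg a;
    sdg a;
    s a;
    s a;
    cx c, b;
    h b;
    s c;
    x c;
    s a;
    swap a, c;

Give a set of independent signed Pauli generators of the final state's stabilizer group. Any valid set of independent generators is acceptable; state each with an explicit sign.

The stabilizer group can be generated by +IXI, +ZII, +IIZ, among other valid generating sets. Key observation: steps 15-22 multiply out to the identity, so the circuit reduces to the remaining gates.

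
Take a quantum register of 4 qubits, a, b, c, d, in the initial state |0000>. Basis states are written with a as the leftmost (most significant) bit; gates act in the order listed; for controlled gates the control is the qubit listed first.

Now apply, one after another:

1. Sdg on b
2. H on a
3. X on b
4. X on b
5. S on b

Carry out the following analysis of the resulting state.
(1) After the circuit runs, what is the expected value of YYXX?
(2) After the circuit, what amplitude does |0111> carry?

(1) The expectation value of YYXX is 0. Key observation: steps 3-4 multiply out to the identity, so the circuit reduces to the remaining gates.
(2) |0111> carries amplitude 0 in the final state.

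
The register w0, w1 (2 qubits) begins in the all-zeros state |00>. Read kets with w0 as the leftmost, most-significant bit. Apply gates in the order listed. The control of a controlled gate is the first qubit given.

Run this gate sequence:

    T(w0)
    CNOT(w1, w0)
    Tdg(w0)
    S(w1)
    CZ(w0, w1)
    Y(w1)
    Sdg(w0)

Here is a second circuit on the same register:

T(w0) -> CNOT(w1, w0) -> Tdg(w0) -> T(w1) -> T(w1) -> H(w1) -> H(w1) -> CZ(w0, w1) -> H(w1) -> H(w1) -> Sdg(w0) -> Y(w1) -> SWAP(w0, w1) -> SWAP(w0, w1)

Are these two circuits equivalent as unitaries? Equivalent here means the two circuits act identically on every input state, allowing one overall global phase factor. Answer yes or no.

Yes: on every input state the two circuits agree up to one overall phase factor.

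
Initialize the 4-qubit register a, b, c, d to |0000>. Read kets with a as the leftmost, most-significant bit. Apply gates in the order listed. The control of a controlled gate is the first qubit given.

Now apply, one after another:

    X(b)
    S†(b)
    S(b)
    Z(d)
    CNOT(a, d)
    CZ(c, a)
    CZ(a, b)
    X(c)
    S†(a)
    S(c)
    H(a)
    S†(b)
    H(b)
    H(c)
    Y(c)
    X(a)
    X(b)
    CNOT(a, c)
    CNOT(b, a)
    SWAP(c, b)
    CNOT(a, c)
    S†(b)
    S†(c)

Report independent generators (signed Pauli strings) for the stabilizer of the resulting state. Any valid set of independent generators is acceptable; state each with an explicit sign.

The stabilizer group can be generated by -XIII, -IYII, +IIYI, +IIIZ, among other valid generating sets.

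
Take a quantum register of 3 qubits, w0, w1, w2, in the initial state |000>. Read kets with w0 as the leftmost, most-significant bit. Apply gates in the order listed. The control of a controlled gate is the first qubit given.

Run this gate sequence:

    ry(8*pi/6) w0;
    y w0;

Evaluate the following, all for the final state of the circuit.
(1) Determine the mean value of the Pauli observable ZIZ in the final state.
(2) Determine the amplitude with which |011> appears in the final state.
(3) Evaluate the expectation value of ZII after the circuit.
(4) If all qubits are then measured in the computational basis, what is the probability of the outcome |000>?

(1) The expectation value of ZIZ is 1/2.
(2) The final state's coefficient on |011> equals 0.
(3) In the final state, ZII has expectation 1/2.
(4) The probability of measuring |000> is 3/4.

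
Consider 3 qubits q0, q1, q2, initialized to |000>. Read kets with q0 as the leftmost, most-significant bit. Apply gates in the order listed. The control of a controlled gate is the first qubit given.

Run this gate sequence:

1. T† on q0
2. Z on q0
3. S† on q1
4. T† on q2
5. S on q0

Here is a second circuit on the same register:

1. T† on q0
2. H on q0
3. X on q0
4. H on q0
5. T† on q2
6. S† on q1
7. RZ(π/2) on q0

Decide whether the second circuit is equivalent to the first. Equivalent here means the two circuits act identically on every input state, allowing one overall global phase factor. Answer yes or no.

Yes — the two circuits implement the same unitary up to a global phase.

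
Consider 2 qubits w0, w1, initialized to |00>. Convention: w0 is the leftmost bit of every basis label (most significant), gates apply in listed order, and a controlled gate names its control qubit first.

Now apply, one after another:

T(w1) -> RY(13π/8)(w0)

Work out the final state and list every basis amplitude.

The final amplitudes are -cos(3*pi/16) on |00>, 0 on |01>, sin(3*pi/16) on |10>, 0 on |11>.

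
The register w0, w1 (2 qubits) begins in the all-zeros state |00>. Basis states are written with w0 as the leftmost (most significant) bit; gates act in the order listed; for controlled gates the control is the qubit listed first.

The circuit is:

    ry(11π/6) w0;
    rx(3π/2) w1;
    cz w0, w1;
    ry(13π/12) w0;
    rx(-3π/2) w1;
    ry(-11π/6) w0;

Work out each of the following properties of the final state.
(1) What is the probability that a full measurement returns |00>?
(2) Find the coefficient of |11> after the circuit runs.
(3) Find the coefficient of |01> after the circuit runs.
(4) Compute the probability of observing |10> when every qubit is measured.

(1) The probability of measuring |00> is -sqrt(2)/8 - sqrt(6)/16 + sqrt(3)/8 + 1/4.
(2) The final state's coefficient on |11> equals I*(-sqrt(3*sqrt(2) + 6)/8 - sqrt(2 - sqrt(2))/8 + sqrt(6 - 3*sqrt(2))/8 + sqrt(sqrt(2) + 2)/8).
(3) |01> carries amplitude I*(-sqrt(3*sqrt(2) + 6)/8 - sqrt(6 - 3*sqrt(2))/8 + sqrt(2 - sqrt(2))/8 + sqrt(sqrt(2) + 2)/8) in the final state.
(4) Outcome |10> occurs with probability sqrt(6)/16 + sqrt(2)/8 + sqrt(3)/8 + 1/4.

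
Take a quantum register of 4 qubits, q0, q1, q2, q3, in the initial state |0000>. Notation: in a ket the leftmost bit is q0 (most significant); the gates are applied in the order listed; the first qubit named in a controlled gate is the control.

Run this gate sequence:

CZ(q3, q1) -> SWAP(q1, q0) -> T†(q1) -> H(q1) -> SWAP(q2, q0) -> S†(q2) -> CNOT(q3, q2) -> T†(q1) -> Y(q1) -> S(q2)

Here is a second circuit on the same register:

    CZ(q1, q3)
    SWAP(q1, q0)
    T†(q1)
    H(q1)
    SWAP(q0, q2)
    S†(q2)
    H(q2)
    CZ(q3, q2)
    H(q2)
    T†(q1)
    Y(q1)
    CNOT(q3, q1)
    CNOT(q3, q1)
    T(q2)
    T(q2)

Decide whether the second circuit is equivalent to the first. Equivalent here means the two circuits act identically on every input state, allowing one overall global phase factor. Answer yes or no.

Yes, they are equivalent — the unitaries differ by at most a global phase.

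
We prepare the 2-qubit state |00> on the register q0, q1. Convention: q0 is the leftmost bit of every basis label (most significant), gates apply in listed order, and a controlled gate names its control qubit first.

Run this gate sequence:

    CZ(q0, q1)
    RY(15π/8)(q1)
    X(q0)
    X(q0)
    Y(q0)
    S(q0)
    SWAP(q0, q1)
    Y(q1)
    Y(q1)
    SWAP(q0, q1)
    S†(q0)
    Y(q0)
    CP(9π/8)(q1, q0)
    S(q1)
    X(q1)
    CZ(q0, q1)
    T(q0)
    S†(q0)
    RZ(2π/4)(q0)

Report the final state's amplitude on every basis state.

The resulting statevector has amplitude exp(I*pi/4)*sin(pi/16) on |00>, exp(3*I*pi/4)*cos(pi/16) on |01>, 0 on |10>, 0 on |11>. Key observation: the block from step 5 through step 12 cancels to the identity and can be dropped.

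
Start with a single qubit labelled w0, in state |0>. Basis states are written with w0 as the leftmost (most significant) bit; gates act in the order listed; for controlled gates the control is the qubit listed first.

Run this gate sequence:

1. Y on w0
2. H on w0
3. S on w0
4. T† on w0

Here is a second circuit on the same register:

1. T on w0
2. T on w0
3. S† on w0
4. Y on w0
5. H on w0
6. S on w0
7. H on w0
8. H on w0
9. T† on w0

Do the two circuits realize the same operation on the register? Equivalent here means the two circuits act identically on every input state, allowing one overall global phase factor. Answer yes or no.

Yes, they are equivalent — the unitaries differ by at most a global phase.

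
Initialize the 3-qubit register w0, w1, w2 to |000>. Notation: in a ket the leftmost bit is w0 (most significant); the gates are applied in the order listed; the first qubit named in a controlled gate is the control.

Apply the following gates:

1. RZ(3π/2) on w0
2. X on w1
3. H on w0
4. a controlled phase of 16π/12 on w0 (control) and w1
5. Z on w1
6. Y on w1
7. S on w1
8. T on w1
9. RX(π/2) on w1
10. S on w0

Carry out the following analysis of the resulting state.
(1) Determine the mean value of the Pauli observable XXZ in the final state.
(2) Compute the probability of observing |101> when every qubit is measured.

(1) The expectation value of XXZ is 0.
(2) The probability of measuring |101> is 0.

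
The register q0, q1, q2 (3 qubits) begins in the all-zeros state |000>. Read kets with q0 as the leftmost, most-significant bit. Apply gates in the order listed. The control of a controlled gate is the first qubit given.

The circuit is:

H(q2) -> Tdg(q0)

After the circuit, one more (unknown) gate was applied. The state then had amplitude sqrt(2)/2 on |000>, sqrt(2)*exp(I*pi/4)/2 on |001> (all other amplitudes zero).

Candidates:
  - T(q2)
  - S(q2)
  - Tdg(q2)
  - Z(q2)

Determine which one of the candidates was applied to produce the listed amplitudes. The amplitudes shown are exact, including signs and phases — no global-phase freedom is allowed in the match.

The unique candidate consistent with the amplitudes is T(q2).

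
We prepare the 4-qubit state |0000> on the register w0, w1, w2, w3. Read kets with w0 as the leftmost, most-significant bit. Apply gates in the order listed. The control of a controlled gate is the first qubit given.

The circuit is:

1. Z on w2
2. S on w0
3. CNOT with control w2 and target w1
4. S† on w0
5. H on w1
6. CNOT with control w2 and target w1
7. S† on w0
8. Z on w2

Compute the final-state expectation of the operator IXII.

In the final state, IXII has expectation 1.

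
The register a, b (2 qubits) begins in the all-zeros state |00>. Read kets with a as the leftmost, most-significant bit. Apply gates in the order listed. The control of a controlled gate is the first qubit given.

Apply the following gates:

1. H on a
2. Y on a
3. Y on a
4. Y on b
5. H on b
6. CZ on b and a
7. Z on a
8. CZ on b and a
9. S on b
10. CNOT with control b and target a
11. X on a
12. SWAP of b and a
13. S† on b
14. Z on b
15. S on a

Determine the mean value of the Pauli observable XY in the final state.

The expectation value of XY is 1.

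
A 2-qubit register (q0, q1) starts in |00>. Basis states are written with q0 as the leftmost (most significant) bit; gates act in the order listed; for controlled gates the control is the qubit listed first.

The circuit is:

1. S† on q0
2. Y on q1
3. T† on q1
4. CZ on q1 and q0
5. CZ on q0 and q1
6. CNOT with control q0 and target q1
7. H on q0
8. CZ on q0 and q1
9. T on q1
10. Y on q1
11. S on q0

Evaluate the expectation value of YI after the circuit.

In the final state, YI has expectation -1.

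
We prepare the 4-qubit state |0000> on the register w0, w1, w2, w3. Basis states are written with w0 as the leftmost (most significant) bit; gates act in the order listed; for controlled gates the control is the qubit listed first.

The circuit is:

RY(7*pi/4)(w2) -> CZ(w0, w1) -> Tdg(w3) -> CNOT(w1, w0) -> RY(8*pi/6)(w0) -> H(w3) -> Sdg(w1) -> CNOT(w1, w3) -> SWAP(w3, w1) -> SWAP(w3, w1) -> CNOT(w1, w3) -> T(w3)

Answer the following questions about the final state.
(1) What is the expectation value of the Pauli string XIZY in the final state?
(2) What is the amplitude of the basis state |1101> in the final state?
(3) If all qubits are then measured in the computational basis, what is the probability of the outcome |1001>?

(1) The observable XIZY averages to -sqrt(3)/4. Key observation: steps 8-11 multiply out to the identity, so the circuit reduces to the remaining gates.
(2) The amplitude on |1101> is 0.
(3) A full measurement returns |1001> with probability 3*sqrt(2)/32 + 3/16.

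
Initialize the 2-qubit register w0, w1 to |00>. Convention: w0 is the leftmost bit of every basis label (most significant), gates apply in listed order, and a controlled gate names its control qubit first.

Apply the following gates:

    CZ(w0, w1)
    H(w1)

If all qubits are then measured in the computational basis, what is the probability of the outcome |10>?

Outcome |10> occurs with probability 0.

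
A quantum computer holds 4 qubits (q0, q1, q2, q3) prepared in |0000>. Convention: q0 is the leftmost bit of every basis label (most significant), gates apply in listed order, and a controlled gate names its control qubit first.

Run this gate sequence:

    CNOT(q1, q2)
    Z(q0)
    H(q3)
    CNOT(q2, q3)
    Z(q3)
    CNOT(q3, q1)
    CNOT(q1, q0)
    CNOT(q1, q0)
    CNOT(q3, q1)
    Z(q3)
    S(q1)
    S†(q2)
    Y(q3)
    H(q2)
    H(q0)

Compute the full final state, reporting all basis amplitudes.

The resulting statevector has amplitude -sqrt(2)*I/4 on |0000>, sqrt(2)*I/4 on |0001>, -sqrt(2)*I/4 on |0010>, sqrt(2)*I/4 on |0011>, 0 on |0100>, 0 on |0101>, 0 on |0110>, 0 on |0111>, -sqrt(2)*I/4 on |1000>, sqrt(2)*I/4 on |1001>, -sqrt(2)*I/4 on |1010>, sqrt(2)*I/4 on |1011>, 0 on |1100>, 0 on |1101>, 0 on |1110>, 0 on |1111>.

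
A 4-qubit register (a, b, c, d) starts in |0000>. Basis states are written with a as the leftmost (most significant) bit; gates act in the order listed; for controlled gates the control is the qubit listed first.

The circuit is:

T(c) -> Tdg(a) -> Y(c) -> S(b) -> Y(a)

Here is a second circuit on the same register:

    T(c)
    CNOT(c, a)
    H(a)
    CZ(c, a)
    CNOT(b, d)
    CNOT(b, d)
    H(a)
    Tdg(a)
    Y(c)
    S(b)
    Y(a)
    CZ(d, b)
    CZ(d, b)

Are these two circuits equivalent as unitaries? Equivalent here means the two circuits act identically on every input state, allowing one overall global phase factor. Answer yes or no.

Yes: on every input state the two circuits agree up to one overall phase factor.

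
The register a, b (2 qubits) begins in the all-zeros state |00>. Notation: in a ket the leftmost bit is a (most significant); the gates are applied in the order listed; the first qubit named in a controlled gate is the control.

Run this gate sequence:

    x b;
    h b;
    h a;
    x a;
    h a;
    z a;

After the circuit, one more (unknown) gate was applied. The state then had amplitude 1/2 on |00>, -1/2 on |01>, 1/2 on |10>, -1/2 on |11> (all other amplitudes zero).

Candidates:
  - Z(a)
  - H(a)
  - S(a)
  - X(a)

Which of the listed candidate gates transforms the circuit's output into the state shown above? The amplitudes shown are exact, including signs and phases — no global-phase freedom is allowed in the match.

The unique candidate consistent with the amplitudes is H(a). Key observation: gates 3-6 undo each other exactly, leaving only the rest of the circuit to track.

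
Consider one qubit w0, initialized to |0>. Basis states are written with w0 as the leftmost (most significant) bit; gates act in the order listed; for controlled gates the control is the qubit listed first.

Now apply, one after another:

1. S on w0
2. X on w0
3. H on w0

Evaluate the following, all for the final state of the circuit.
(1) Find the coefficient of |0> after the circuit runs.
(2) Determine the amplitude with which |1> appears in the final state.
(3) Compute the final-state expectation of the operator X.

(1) The final state's coefficient on |0> equals sqrt(2)/2.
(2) |1> carries amplitude -sqrt(2)/2 in the final state.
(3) The observable X averages to -1.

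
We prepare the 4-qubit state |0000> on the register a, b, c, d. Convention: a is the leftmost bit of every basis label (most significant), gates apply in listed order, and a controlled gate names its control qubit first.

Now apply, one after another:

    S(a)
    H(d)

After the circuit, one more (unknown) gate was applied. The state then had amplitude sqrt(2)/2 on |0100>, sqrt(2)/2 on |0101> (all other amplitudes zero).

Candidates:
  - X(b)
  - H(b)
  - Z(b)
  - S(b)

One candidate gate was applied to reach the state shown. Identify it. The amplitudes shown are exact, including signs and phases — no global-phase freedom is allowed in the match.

It was X(b) that produced the state shown.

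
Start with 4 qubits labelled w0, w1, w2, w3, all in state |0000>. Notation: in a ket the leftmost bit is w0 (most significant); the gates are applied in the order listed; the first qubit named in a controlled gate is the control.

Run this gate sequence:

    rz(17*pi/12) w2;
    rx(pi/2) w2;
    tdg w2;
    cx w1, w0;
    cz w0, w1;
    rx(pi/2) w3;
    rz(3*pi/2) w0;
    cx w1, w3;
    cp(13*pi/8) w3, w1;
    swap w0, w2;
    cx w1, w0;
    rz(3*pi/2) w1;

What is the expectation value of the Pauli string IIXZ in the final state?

The observable IIXZ averages to 0.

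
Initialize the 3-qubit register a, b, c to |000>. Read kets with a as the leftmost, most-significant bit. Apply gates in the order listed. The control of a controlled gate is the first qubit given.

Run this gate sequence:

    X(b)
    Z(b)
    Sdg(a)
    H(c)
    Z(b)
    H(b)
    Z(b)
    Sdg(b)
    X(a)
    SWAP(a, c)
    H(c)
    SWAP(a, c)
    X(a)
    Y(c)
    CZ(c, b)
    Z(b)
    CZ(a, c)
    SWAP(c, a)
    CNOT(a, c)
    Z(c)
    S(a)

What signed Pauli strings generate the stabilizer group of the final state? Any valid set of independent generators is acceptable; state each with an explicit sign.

The stabilizer group can be generated by -YZZ, +ZYI, +ZIX, among other valid generating sets.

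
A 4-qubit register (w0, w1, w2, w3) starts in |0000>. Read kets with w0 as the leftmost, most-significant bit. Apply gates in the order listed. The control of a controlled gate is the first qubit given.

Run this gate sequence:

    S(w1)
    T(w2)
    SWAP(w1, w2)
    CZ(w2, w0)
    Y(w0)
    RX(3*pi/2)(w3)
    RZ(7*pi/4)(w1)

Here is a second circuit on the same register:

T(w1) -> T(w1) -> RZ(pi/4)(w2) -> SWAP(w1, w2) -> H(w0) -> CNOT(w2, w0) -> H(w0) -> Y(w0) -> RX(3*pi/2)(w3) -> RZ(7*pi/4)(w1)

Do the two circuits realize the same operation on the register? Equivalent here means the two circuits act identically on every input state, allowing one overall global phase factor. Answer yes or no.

Yes: on every input state the two circuits agree up to one overall phase factor.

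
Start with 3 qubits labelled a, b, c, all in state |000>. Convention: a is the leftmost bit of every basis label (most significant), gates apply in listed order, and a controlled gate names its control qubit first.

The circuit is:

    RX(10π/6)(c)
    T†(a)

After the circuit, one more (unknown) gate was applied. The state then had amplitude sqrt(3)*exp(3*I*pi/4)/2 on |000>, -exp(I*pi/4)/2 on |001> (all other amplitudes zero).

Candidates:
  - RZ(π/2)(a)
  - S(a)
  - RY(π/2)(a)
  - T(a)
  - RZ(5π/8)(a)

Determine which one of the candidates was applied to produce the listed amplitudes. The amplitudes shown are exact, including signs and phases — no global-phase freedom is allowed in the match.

It was RZ(π/2)(a) that produced the state shown.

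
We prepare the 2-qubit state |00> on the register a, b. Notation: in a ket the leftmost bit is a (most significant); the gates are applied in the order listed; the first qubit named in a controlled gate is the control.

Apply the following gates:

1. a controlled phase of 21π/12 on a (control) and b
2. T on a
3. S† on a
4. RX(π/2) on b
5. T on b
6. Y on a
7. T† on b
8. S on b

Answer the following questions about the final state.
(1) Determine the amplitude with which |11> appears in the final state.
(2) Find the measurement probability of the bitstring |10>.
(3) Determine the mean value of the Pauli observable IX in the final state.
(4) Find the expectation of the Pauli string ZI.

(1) The amplitude on |11> is sqrt(2)*I/2.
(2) Outcome |10> occurs with probability 1/2.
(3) In the final state, IX has expectation 1.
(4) The observable ZI averages to -1.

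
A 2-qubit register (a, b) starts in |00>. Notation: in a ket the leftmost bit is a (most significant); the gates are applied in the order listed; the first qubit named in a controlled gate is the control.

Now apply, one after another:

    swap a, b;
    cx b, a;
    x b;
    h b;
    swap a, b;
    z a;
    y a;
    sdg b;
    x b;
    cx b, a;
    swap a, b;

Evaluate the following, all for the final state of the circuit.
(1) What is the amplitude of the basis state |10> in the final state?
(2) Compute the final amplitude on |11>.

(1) The final state's coefficient on |10> equals sqrt(2)*I/2.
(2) The final state's coefficient on |11> equals -sqrt(2)*I/2.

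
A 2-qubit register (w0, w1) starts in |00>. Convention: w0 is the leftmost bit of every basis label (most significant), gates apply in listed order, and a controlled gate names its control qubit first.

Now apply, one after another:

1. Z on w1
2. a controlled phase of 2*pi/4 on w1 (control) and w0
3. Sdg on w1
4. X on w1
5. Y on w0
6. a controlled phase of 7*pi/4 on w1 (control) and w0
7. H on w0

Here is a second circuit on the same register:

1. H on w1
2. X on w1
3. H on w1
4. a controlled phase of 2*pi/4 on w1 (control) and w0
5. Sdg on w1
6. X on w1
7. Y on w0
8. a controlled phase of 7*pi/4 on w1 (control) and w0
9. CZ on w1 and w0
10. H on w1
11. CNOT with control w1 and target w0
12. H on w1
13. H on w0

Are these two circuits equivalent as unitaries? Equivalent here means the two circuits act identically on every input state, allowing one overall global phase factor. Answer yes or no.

No: there is an input state on which the two circuits produce genuinely different outputs (not merely differing by a phase).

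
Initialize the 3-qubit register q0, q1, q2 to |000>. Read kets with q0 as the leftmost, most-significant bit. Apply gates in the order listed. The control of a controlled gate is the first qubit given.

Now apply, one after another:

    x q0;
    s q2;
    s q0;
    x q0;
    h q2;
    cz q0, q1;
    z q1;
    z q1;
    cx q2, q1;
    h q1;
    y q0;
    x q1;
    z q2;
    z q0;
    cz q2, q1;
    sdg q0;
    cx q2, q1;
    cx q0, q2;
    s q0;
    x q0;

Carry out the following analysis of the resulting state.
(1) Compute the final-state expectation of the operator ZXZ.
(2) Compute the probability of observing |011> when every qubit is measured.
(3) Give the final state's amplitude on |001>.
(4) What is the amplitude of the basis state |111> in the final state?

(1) The observable ZXZ averages to 0.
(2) Outcome |011> occurs with probability 1/4.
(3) The final state's coefficient on |001> equals 1/2.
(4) |111> carries amplitude 0 in the final state.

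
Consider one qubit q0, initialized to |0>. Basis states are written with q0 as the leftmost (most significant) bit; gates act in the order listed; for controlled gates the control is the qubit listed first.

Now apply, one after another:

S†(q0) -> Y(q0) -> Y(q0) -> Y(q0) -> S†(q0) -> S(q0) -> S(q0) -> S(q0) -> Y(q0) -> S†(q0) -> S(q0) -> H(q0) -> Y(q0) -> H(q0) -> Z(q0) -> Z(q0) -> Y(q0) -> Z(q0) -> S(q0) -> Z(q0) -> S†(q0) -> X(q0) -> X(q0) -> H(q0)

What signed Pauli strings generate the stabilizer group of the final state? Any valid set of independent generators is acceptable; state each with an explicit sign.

One valid set of independent stabilizer generators is +X (any independent generating set of the same group is equally correct).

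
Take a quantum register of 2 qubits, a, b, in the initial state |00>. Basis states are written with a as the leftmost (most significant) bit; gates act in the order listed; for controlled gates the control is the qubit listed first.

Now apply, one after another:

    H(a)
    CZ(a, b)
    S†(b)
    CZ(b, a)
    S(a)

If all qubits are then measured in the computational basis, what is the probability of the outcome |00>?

A full measurement returns |00> with probability 1/2.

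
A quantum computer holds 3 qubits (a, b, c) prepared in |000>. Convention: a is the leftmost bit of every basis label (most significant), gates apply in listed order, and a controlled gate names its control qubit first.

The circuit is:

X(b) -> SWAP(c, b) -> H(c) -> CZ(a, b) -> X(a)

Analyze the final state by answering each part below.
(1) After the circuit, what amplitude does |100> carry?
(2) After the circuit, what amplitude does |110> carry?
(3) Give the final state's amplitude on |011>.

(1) The amplitude on |100> is sqrt(2)/2.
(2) The amplitude on |110> is 0.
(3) |011> carries amplitude 0 in the final state.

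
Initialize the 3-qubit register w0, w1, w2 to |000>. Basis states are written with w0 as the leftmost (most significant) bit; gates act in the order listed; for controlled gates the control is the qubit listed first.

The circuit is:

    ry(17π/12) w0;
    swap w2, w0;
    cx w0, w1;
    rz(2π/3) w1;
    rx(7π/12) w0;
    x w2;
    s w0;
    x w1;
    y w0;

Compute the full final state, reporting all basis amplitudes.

The resulting statevector has amplitude 0 on |000>, 0 on |001>, (-4 - sqrt(6) + sqrt(2))*exp(I*pi/6)/8 on |010>, (sqrt(2) + sqrt(6))*exp(I*pi/6)/8 on |011>, 0 on |100>, 0 on |101>, (sqrt(2) + sqrt(6))*exp(I*pi/6)/8 on |110>, (-4 - sqrt(2) + sqrt(6))*exp(I*pi/6)/8 on |111>.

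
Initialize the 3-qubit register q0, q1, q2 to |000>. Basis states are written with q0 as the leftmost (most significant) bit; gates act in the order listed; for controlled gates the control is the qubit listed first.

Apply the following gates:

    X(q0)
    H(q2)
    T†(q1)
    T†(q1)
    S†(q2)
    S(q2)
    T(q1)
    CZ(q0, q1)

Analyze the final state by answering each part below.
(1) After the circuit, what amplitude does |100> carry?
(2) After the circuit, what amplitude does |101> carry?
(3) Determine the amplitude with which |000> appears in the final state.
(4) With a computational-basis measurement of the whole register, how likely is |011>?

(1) The final state's coefficient on |100> equals sqrt(2)/2. Key observation: steps 4-7 multiply out to the identity, so the circuit reduces to the remaining gates.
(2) |101> carries amplitude sqrt(2)/2 in the final state.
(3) The amplitude on |000> is 0.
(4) A full measurement returns |011> with probability 0.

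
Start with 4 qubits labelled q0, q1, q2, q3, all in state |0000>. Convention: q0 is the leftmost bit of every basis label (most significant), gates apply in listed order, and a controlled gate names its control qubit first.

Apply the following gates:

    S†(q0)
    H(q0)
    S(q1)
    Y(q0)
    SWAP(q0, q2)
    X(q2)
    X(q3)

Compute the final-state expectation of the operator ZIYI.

The expectation value of ZIYI is 0.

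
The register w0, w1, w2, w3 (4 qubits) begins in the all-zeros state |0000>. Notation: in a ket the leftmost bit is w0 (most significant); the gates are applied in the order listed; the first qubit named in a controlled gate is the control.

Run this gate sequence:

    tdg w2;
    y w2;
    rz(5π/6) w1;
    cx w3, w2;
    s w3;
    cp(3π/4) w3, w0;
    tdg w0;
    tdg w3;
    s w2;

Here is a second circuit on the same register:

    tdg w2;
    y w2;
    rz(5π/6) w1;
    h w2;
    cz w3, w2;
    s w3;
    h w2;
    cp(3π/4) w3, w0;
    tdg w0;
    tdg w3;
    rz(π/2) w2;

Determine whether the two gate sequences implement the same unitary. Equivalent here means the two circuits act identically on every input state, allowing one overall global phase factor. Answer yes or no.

Yes — the two circuits implement the same unitary up to a global phase.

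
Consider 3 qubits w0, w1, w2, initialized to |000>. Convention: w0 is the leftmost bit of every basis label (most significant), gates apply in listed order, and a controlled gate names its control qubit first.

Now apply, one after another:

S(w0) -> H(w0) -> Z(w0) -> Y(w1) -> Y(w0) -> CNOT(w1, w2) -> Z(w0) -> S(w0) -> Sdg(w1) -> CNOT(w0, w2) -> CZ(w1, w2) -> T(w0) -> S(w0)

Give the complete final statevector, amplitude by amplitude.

The final amplitudes are -sqrt(2)*I/2 on |011>, sqrt(2)*exp(3*I*pi/4)/2 on |110>, and 0 on every other basis state.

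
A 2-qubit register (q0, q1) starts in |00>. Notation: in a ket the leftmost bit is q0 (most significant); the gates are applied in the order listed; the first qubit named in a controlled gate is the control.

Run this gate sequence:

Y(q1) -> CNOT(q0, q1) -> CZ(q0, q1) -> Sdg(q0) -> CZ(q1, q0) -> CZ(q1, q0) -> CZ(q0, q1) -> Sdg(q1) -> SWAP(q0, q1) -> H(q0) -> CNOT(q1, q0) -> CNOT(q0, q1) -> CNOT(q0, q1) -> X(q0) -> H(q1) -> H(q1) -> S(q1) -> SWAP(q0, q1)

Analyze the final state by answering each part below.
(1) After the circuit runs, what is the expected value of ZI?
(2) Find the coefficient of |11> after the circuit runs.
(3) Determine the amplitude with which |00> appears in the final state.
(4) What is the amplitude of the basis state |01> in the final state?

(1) The observable ZI averages to 1. Key observation: the block from step 15 through step 16 cancels to the identity and can be dropped.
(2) The final state's coefficient on |11> equals 0.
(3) |00> carries amplitude -sqrt(2)/2 in the final state.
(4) The final state's coefficient on |01> equals sqrt(2)/2.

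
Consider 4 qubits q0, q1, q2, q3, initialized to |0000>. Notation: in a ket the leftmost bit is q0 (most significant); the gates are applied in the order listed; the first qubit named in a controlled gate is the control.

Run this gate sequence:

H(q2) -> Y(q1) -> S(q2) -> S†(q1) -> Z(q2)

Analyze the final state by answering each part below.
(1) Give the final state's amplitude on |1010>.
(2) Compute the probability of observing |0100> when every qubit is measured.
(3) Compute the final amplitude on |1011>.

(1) The final state's coefficient on |1010> equals 0.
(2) Outcome |0100> occurs with probability 1/2.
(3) The final state's coefficient on |1011> equals 0.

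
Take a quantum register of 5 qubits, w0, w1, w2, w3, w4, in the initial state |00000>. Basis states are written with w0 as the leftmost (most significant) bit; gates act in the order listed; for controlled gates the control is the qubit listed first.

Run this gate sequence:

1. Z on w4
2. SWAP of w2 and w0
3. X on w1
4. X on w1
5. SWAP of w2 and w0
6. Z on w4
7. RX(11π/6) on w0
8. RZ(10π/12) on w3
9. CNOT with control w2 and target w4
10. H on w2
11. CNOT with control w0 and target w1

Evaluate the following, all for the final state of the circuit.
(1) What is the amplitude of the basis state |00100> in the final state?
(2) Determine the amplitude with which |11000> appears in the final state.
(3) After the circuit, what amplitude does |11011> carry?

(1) The final state's coefficient on |00100> equals (1 + sqrt(3))*exp(7*I*pi/12)/4. Key observation: gates 1-6 undo each other exactly, leaving only the rest of the circuit to track.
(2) |11000> carries amplitude (1 - sqrt(3))*exp(I*pi/12)/4 in the final state.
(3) The amplitude on |11011> is 0.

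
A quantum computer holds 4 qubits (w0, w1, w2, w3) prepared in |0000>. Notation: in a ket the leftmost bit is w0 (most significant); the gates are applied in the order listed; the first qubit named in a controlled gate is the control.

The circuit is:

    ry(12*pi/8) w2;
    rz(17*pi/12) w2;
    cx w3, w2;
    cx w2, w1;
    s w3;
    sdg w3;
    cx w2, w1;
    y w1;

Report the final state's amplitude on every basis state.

The final amplitudes are sqrt(2)*exp(19*I*pi/24)/2 on |0100>, -sqrt(2)*exp(5*I*pi/24)/2 on |0110>, and 0 on every other basis state. Key observation: gates 4-7 undo each other exactly, leaving only the rest of the circuit to track.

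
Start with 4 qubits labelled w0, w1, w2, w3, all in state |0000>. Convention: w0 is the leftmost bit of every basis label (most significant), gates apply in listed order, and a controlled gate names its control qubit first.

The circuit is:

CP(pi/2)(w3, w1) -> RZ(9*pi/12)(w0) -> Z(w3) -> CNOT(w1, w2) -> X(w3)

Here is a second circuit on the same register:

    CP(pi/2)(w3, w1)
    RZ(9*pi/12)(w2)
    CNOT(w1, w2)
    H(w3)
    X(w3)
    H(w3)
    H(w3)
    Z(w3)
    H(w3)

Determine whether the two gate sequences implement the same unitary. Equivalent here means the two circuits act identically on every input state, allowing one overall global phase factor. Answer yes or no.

No — the two circuits implement different unitaries, even allowing a global phase.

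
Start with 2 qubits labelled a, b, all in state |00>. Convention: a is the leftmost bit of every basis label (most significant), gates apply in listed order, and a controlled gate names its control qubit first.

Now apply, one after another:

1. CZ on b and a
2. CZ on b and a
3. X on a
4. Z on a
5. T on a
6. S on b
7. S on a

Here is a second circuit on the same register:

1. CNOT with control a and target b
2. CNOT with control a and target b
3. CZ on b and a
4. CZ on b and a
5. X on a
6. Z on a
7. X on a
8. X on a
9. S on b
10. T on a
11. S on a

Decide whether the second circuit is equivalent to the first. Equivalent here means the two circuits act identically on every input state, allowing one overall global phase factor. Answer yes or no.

Yes: on every input state the two circuits agree up to one overall phase factor.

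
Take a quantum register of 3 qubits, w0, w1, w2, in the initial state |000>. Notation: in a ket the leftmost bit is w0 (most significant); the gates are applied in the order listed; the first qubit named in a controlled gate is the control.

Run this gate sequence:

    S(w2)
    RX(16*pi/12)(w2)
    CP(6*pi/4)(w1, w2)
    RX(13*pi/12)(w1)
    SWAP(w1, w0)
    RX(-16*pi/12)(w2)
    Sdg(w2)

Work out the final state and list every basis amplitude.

The resulting statevector has amplitude -sqrt(sqrt(2) + 2)/4 + sqrt(6 - 3*sqrt(2))/4 on |000>, -I*sqrt(3*sqrt(2) + 6)/4 - I*sqrt(2 - sqrt(2))/4 on |100>, and 0 on every other basis state.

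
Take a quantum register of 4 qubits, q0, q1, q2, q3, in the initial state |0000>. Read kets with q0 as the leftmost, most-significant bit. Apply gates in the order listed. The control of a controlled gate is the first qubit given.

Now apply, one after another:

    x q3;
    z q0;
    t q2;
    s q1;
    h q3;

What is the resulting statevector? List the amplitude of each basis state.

The resulting statevector has amplitude sqrt(2)/2 on |0000>, -sqrt(2)/2 on |0001>, and 0 on every other basis state.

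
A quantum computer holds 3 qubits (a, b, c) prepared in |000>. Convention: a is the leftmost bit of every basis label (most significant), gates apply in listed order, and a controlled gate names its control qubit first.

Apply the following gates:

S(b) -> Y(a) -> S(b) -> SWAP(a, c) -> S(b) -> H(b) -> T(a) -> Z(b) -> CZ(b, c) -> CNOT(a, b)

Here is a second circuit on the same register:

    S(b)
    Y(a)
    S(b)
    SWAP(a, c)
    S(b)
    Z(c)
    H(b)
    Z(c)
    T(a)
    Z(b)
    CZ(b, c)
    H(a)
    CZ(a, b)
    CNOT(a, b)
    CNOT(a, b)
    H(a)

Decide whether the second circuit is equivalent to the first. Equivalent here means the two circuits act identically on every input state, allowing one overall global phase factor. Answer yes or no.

No: there is an input state on which the two circuits produce genuinely different outputs (not merely differing by a phase).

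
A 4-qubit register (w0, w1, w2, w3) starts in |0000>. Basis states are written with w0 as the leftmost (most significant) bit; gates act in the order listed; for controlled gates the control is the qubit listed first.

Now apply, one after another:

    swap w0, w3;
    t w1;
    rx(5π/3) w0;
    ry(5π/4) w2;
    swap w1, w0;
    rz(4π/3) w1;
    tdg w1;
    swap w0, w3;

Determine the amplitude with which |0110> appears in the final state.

The final state's coefficient on |0110> equals -sqrt(sqrt(2) + 2)*exp(11*I*pi/12)/4.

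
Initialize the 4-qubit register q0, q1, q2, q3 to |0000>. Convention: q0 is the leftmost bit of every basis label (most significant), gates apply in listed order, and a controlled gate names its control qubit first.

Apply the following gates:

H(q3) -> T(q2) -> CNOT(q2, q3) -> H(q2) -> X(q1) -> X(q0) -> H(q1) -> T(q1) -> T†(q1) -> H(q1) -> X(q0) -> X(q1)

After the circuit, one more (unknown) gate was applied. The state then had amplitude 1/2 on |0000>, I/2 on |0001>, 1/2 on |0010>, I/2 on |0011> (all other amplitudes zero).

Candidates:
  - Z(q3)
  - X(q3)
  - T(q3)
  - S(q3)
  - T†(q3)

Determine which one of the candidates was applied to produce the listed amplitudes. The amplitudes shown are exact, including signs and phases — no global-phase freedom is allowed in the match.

The applied gate was S(q3).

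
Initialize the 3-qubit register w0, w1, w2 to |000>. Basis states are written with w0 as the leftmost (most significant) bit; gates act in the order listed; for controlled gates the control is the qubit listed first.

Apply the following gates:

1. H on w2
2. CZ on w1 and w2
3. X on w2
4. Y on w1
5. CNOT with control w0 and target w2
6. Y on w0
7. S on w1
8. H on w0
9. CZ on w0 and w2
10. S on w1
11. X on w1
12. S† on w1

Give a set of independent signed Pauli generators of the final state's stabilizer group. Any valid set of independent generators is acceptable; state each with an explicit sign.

The final state is stabilized by the group generated by -XIZ, +ZIX, +IZI; other independent generating sets are equally valid.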